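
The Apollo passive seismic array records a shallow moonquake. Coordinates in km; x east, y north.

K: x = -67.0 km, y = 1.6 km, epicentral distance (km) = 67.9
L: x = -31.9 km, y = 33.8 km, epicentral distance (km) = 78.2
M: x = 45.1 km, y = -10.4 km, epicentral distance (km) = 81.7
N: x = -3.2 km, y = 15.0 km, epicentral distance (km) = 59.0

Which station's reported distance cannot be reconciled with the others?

Solve using three stations at a time. Using K, L, N (subtract circle equations pairwise → linear system) gives (x, y) ≈ (-15.6, -42.6).
Distances from that point to each station vs reported:
  K: calculated 67.8 vs reported 67.9 → residual 0.1 km
  L: calculated 78.1 vs reported 78.2 → residual 0.1 km
  M: calculated 68.7 vs reported 81.7 → residual 13.0 km
  N: calculated 58.9 vs reported 59.0 → residual 0.1 km
K, L, N are mutually consistent (residuals ≈ 0); M is off by 13.0 km.

M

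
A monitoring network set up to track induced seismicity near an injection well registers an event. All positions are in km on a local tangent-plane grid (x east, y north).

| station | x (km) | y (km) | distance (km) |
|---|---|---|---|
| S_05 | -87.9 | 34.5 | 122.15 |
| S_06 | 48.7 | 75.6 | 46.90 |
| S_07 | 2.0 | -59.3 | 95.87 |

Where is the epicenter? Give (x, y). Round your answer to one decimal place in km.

34.2 km east, 31.0 km north

Circle about each station: (x + 87.9)² + (y − 34.5)² = 122.15²; (x − 48.7)² + (y − 75.6)² = 46.90²; (x − 2.0)² + (y + 59.3)² = 95.87².
Subtracting the S_05 equation from the S_06 and S_07 equations removes the quadratic terms:
273.2 x + 82.2 y = 11891.40
179.8 x − 187.6 y = 333.40
Solving the 2×2 system: x ≈ 34.2, y ≈ 31.0 km.
Check against S_05 (with the unrounded x, y): √((x + 87.9)²+(y − 34.5)²) = 122.15 ≈ 122.15 km. ✓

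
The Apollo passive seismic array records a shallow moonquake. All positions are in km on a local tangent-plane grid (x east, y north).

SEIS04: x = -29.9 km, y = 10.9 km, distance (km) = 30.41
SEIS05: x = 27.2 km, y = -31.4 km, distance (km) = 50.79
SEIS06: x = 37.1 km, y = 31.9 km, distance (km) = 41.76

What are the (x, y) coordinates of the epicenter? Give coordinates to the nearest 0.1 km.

0.5 km east, 11.8 km north

Circle about each station: (x + 29.9)² + (y − 10.9)² = 30.41²; (x − 27.2)² + (y + 31.4)² = 50.79²; (x − 37.1)² + (y − 31.9)² = 41.76².
Subtracting the SEIS04 equation from the SEIS05 and SEIS06 equations removes the quadratic terms:
114.2 x − 84.6 y = -941.88
134.0 x + 42.0 y = 562.07
Solving the 2×2 system: x ≈ 0.5, y ≈ 11.8 km.
Check against SEIS04 (with the unrounded x, y): √((x + 29.9)²+(y − 10.9)²) = 30.41 ≈ 30.41 km. ✓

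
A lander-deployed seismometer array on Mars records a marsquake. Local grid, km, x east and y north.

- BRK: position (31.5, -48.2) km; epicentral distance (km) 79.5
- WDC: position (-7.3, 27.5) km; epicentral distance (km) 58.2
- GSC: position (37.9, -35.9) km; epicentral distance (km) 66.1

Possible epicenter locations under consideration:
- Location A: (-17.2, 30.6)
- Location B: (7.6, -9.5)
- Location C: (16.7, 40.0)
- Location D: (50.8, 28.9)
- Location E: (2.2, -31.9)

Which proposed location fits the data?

Location D

For each candidate, compare |candidate − station| to the reported distance:
Location A: residuals BRK 13.1, WDC 47.8, GSC 20.3 → max 47.8 km
Location B: residuals BRK 34.0, WDC 18.3, GSC 25.9 → max 34.0 km
Location C: residuals BRK 9.9, WDC 31.1, GSC 12.7 → max 31.1 km
Location D: residuals BRK 0.0, WDC 0.1, GSC 0.0 → max 0.1 km
Location E: residuals BRK 46.0, WDC 2.0, GSC 30.2 → max 46.0 km
Only Location D has all residuals ≈ 0.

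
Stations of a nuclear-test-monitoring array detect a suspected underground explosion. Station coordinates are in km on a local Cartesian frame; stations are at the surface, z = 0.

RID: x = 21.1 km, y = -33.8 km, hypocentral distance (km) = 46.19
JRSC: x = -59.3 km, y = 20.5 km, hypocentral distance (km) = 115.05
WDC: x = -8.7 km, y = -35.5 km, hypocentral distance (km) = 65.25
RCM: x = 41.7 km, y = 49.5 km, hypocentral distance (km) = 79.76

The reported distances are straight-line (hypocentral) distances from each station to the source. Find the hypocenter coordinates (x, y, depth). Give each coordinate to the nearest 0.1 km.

(41.0, -19.9, 39.3)

Each station gives a sphere (x−x_i)² + (y−y_i)² + z² = d_i² (stations at z=0).
Subtracting the RID sphere from JRSC and WDC: z² cancels, leaving linear equations in x and y:
-160.8 x + 108.6 y = -8753.90
-59.6 x − 3.4 y = -2375.76
Solving: x ≈ 40.997, y ≈ -19.904 km (keep extra digits for the depth step; rounded: 41.0, -19.9).
Then from the RID sphere: z² = 46.19² − (x − 21.1)² − (y + 33.8)² with x = 40.997, y = -19.904, so z ≈ 39.300 ≈ 39.3 km.
Check against RCM (with the unrounded solution): distance 79.76 ≈ 79.76 km. ✓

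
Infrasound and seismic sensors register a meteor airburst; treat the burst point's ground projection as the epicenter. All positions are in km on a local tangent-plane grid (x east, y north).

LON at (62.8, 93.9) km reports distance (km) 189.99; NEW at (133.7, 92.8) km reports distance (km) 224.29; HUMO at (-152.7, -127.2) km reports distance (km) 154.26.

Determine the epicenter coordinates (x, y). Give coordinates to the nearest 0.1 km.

x ≈ -4.7 km, y ≈ -83.7 km

Circle about each station: (x − 62.8)² + (y − 93.9)² = 189.99²; (x − 133.7)² + (y − 92.8)² = 224.29²; (x + 152.7)² + (y + 127.2)² = 154.26².
Subtracting the LON equation from the NEW and HUMO equations removes the quadratic terms:
141.8 x − 2.2 y = -483.32
-431.0 x − 442.2 y = 39036.13
Solving the 2×2 system: x ≈ -4.7, y ≈ -83.7 km.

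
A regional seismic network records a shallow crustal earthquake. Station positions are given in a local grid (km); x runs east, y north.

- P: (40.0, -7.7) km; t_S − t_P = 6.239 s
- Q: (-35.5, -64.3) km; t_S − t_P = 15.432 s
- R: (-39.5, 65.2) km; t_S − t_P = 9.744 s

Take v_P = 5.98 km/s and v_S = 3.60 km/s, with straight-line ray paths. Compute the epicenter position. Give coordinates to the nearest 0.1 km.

Distance from S−P lag: d = Δt · v_P v_S / (v_P − v_S) = Δt · (5.98·3.60)/(5.98−3.60) ≈ 9.0454·Δt.
So d_P = 56.43, d_Q = 139.59, d_R = 88.14 km.
Circle about each station: (x − 40.0)² + (y + 7.7)² = 56.43²; (x + 35.5)² + (y + 64.3)² = 139.59²; (x + 39.5)² + (y − 65.2)² = 88.14².
Subtracting pairs of circle equations eliminates x²+y² and gives linear equations (the radical axes):
-151.0 x − 113.2 y = -12565.57
-159.0 x + 145.8 y = -432.31
Solving the 2×2 system: x ≈ 47.0, y ≈ 48.3 km.

47.0 km east, 48.3 km north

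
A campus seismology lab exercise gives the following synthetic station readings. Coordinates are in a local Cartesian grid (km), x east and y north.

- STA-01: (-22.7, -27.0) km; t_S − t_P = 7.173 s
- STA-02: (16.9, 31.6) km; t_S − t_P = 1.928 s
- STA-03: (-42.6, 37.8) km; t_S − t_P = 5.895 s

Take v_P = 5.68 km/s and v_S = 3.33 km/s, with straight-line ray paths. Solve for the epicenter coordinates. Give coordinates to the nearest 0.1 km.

Distance from S−P lag: d = Δt · v_P v_S / (v_P − v_S) = Δt · (5.68·3.33)/(5.68−3.33) ≈ 8.0487·Δt.
So d_STA-01 = 57.73, d_STA-02 = 15.52, d_STA-03 = 47.45 km.
Circle about each station: (x + 22.7)² + (y + 27.0)² = 57.73²; (x − 16.9)² + (y − 31.6)² = 15.52²; (x + 42.6)² + (y − 37.8)² = 47.45².
Subtracting the STA-01 equation from the STA-02 and STA-03 equations removes the quadratic terms:
79.2 x + 117.2 y = 3131.76
-39.8 x + 129.6 y = 3080.56
Solving the 2×2 system: x ≈ 3.0, y ≈ 24.7 km.

(3.0, 24.7)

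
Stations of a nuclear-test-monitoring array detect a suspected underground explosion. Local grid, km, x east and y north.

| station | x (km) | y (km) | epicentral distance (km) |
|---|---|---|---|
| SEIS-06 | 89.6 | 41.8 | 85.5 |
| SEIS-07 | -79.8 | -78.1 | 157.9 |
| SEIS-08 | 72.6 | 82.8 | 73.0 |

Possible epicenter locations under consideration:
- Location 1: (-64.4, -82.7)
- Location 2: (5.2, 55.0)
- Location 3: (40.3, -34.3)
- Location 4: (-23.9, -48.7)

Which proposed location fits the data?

For each candidate, compare |candidate − station| to the reported distance:
Location 1: residuals SEIS-06 112.5, SEIS-07 141.8, SEIS-08 141.8 → max 141.8 km
Location 2: residuals SEIS-06 0.1, SEIS-07 0.0, SEIS-08 0.1 → max 0.1 km
Location 3: residuals SEIS-06 5.2, SEIS-07 30.1, SEIS-08 48.5 → max 48.5 km
Location 4: residuals SEIS-06 59.7, SEIS-07 94.7, SEIS-08 90.1 → max 94.7 km
Only Location 2 has all residuals ≈ 0.

Location 2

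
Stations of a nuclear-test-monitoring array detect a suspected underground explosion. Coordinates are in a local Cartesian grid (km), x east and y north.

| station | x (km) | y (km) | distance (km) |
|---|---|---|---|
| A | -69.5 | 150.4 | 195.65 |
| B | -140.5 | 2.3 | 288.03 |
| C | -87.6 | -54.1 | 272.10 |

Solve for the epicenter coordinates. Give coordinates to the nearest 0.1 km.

Circle about each station: (x + 69.5)² + (y − 150.4)² = 195.65²; (x + 140.5)² + (y − 2.3)² = 288.03²; (x + 87.6)² + (y + 54.1)² = 272.10².
Subtracting pairs of circle equations eliminates x²+y² and gives linear equations (the radical axes):
-142.0 x − 296.2 y = -52387.23
-36.2 x − 409.0 y = -52609.33
Solving the 2×2 system: x ≈ 123.4, y ≈ 117.7 km.

x ≈ 123.4 km, y ≈ 117.7 km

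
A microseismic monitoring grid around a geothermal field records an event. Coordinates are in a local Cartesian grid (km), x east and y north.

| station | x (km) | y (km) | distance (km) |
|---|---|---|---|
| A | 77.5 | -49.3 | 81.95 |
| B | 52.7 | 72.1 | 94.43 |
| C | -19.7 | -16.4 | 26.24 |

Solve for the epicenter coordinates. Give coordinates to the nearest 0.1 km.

5.7 km east, -9.8 km north

Circle about each station: (x − 77.5)² + (y + 49.3)² = 81.95²; (x − 52.7)² + (y − 72.1)² = 94.43²; (x + 19.7)² + (y + 16.4)² = 26.24².
Subtracting the A equation from the B and C equations removes the quadratic terms:
-49.6 x + 242.8 y = -2662.26
-194.4 x + 65.8 y = -1752.43
Solving the 2×2 system: x ≈ 5.7, y ≈ -9.8 km.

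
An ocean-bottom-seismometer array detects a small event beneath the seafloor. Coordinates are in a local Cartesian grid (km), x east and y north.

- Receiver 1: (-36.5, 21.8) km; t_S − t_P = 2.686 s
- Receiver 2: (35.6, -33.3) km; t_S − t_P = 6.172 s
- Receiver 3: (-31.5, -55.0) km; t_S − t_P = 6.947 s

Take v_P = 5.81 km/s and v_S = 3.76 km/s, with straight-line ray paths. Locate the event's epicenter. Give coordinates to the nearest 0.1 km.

-8.6 km east, 15.4 km north

Distance from S−P lag: d = Δt · v_P v_S / (v_P − v_S) = Δt · (5.81·3.76)/(5.81−3.76) ≈ 10.6564·Δt.
So d_Receiver 1 = 28.62, d_Receiver 2 = 65.77, d_Receiver 3 = 74.03 km.
Circle about each station: (x + 36.5)² + (y − 21.8)² = 28.62²; (x − 35.6)² + (y + 33.3)² = 65.77²; (x + 31.5)² + (y + 55.0)² = 74.03².
Subtracting the Receiver 1 equation from the Receiver 2 and Receiver 3 equations removes the quadratic terms:
144.2 x − 110.2 y = -2937.83
10.0 x − 153.6 y = -2451.58
Solving the 2×2 system: x ≈ -8.6, y ≈ 15.4 km.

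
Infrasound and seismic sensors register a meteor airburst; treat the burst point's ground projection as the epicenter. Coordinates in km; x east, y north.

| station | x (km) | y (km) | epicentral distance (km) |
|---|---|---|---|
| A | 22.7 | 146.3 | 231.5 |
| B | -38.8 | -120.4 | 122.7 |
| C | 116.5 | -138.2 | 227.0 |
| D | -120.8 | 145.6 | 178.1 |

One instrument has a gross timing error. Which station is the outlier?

Solve using three stations at a time. Using A, B, D (subtract circle equations pairwise → linear system) gives (x, y) ≈ (-124.4, -32.5).
Distances from that point to each station vs reported:
  A: calculated 231.5 vs reported 231.5 → residual 0.0 km
  B: calculated 122.7 vs reported 122.7 → residual 0.0 km
  C: calculated 263.1 vs reported 227.0 → residual 36.1 km
  D: calculated 178.1 vs reported 178.1 → residual 0.0 km
A, B, D are mutually consistent (residuals ≈ 0); C is off by 36.1 km.

C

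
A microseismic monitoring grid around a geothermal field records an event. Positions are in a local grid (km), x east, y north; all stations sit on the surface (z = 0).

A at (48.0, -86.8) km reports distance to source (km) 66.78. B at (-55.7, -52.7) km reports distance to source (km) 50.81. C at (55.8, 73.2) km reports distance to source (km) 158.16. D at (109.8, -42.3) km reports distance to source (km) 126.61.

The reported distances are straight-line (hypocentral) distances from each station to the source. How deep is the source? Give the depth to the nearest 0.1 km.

depth ≈ 21.6 km

Each station gives a sphere (x−x_i)² + (y−y_i)² + z² = d_i² (stations at z=0).
Subtracting the A sphere from B and C: z² cancels, leaving linear equations in x and y:
-207.4 x + 68.2 y = -2080.55
15.6 x + 320.0 y = -21921.38
Solving: x ≈ -12.298, y ≈ -67.905 km (keep extra digits for the depth step; rounded: -12.3, -67.9).
Then from the A sphere: z² = 66.78² − (x − 48.0)² − (y + 86.8)² with x = -12.298, y = -67.905, so z ≈ 21.603 ≈ 21.6 km.
Check against D (with the unrounded solution): distance 126.61 ≈ 126.61 km. ✓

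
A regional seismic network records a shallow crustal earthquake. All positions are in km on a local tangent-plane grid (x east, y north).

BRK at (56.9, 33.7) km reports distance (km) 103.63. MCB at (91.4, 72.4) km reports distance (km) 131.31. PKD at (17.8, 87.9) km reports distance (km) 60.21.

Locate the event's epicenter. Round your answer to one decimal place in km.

Circle about each station: (x − 56.9)² + (y − 33.7)² = 103.63²; (x − 91.4)² + (y − 72.4)² = 131.31²; (x − 17.8)² + (y − 87.9)² = 60.21².
Subtracting the BRK equation from the MCB and PKD equations removes the quadratic terms:
69.0 x + 77.4 y = 2719.28
-78.2 x + 108.4 y = 10783.88
Solving the 2×2 system: x ≈ -39.9, y ≈ 70.7 km.

x ≈ -39.9 km, y ≈ 70.7 km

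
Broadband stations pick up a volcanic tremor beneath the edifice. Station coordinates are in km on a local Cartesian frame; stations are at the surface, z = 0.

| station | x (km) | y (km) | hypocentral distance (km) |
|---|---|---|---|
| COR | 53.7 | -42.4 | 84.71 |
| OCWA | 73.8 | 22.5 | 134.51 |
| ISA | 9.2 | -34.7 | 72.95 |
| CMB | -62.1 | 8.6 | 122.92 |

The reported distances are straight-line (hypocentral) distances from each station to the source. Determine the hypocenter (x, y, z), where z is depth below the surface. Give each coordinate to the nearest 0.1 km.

(4.2, -75.6, 60.2)

Each station gives a sphere (x−x_i)² + (y−y_i)² + z² = d_i² (stations at z=0).
Subtracting the COR sphere from OCWA and ISA: z² cancels, leaving linear equations in x and y:
40.2 x + 129.8 y = -9645.92
-89.0 x + 15.4 y = -1538.64
Solving: x ≈ 4.204, y ≈ -75.616 km (keep extra digits for the depth step; rounded: 4.2, -75.6).
Then from the COR sphere: z² = 84.71² − (x − 53.7)² − (y + 42.4)² with x = 4.204, y = -75.616, so z ≈ 60.188 ≈ 60.2 km.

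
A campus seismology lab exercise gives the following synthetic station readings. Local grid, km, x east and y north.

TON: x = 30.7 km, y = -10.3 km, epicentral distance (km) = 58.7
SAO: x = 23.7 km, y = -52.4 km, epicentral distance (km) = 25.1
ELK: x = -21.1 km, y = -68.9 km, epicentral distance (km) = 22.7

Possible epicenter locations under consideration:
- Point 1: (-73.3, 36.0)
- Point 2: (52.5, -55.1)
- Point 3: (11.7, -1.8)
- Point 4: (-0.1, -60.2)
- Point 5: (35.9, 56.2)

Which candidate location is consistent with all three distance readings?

For each candidate, compare |candidate − station| to the reported distance:
Point 1: residuals TON 55.1, SAO 106.1, ELK 94.5 → max 106.1 km
Point 2: residuals TON 8.9, SAO 3.8, ELK 52.2 → max 52.2 km
Point 3: residuals TON 37.9, SAO 26.9, ELK 52.0 → max 52.0 km
Point 4: residuals TON 0.1, SAO 0.1, ELK 0.0 → max 0.1 km
Point 5: residuals TON 8.0, SAO 84.2, ELK 114.8 → max 114.8 km
Only Point 4 has all residuals ≈ 0.

Point 4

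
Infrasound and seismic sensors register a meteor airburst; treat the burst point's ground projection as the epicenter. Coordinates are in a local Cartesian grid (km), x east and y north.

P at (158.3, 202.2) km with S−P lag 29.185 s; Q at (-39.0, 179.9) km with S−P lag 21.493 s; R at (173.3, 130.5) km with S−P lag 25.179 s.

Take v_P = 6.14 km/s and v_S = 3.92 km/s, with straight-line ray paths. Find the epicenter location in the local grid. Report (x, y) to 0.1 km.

Distance from S−P lag: d = Δt · v_P v_S / (v_P − v_S) = Δt · (6.14·3.92)/(6.14−3.92) ≈ 10.8418·Δt.
So d_P = 316.42, d_Q = 233.02, d_R = 272.99 km.
Circle about each station: (x − 158.3)² + (y − 202.2)² = 316.42²; (x + 39.0)² + (y − 179.9)² = 233.02²; (x − 173.3)² + (y − 130.5)² = 272.99².
Subtracting the P equation from the Q and R equations removes the quadratic terms:
-394.6 x − 44.6 y = 13764.58
30.0 x − 143.4 y = 6717.49
Solving the 2×2 system: x ≈ -28.9, y ≈ -52.9 km.
Check against P (with the unrounded x, y): √((x − 158.3)²+(y − 202.2)²) = 316.41 ≈ 316.42 km. ✓

-28.9 km east, -52.9 km north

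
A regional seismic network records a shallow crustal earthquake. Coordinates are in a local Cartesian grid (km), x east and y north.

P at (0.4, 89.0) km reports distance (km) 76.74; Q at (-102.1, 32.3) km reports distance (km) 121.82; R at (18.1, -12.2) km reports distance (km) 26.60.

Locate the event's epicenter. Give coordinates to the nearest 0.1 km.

Circle about each station: (x − 0.4)² + (y − 89.0)² = 76.74²; (x + 102.1)² + (y − 32.3)² = 121.82²; (x − 18.1)² + (y + 12.2)² = 26.60².
Subtracting pairs of circle equations eliminates x²+y² and gives linear equations (the radical axes):
-205.0 x − 113.4 y = -5404.54
35.4 x − 202.4 y = -2263.24
Solving the 2×2 system: x ≈ 18.4, y ≈ 14.4 km.
Check against P (with the unrounded x, y): √((x − 0.4)²+(y − 89.0)²) = 76.74 ≈ 76.74 km. ✓

(18.4, 14.4)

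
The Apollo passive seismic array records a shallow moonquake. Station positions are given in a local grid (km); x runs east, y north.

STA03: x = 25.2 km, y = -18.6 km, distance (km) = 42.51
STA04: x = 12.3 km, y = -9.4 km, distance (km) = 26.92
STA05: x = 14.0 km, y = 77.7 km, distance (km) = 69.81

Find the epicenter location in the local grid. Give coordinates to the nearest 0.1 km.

Circle about each station: (x − 25.2)² + (y + 18.6)² = 42.51²; (x − 12.3)² + (y + 9.4)² = 26.92²; (x − 14.0)² + (y − 77.7)² = 69.81².
Subtracting pairs of circle equations eliminates x²+y² and gives linear equations (the radical axes):
-25.8 x + 18.4 y = 341.06
-22.4 x + 192.6 y = 2185.95
Solving the 2×2 system: x ≈ -5.6, y ≈ 10.7 km.
Check against STA03 (with the unrounded x, y): √((x − 25.2)²+(y + 18.6)²) = 42.50 ≈ 42.51 km. ✓

-5.6 km east, 10.7 km north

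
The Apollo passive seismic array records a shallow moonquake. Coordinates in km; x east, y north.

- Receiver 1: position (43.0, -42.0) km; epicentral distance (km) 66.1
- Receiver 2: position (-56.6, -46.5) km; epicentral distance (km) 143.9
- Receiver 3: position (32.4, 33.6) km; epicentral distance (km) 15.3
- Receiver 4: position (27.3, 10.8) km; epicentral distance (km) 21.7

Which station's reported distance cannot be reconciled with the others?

Receiver 2

Solve using three stations at a time. Using Receiver 1, Receiver 3, Receiver 4 (subtract circle equations pairwise → linear system) gives (x, y) ≈ (44.5, 24.1).
Distances from that point to each station vs reported:
  Receiver 1: calculated 66.1 vs reported 66.1 → residual 0.0 km
  Receiver 2: calculated 123.3 vs reported 143.9 → residual 20.6 km
  Receiver 3: calculated 15.4 vs reported 15.3 → residual 0.1 km
  Receiver 4: calculated 21.8 vs reported 21.7 → residual 0.1 km
Receiver 1, Receiver 3, Receiver 4 are mutually consistent (residuals ≈ 0); Receiver 2 is off by 20.6 km.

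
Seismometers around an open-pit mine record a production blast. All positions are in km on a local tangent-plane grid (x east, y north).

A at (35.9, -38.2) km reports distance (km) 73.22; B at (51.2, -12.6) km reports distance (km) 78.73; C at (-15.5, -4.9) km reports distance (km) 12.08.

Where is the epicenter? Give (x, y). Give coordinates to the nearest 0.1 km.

Circle about each station: (x − 35.9)² + (y + 38.2)² = 73.22²; (x − 51.2)² + (y + 12.6)² = 78.73²; (x + 15.5)² + (y + 4.9)² = 12.08².
Subtracting pairs of circle equations eliminates x²+y² and gives linear equations (the radical axes):
30.6 x + 51.2 y = -805.09
-102.8 x + 66.6 y = 2731.45
Solving the 2×2 system: x ≈ -26.5, y ≈ 0.1 km.
Check against A (with the unrounded x, y): √((x − 35.9)²+(y + 38.2)²) = 73.22 ≈ 73.22 km. ✓

(-26.5, 0.1)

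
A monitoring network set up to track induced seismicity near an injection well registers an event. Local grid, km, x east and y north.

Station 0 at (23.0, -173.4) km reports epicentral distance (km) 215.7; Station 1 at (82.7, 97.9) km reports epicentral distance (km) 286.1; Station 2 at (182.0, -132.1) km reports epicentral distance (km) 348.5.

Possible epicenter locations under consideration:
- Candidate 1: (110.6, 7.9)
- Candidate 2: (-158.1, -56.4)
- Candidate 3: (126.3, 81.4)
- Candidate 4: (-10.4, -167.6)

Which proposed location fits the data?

Candidate 2

For each candidate, compare |candidate − station| to the reported distance:
Candidate 1: residuals Station 0 14.3, Station 1 191.9, Station 2 191.3 → max 191.9 km
Candidate 2: residuals Station 0 0.1, Station 1 0.1, Station 2 0.1 → max 0.1 km
Candidate 3: residuals Station 0 59.2, Station 1 239.5, Station 2 127.9 → max 239.5 km
Candidate 4: residuals Station 0 181.8, Station 1 4.7, Station 2 152.9 → max 181.8 km
Only Candidate 2 has all residuals ≈ 0.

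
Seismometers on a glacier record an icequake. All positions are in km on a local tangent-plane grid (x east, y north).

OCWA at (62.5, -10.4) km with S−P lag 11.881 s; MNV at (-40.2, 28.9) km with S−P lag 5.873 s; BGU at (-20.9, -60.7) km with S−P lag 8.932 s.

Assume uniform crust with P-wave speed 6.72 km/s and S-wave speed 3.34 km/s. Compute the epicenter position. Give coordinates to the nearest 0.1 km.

-15.9 km east, -1.6 km north

Distance from S−P lag: d = Δt · v_P v_S / (v_P − v_S) = Δt · (6.72·3.34)/(6.72−3.34) ≈ 6.6405·Δt.
So d_OCWA = 78.90, d_MNV = 39.00, d_BGU = 59.31 km.
Circle about each station: (x − 62.5)² + (y + 10.4)² = 78.90²; (x + 40.2)² + (y − 28.9)² = 39.00²; (x + 20.9)² + (y + 60.7)² = 59.31².
Subtracting the OCWA equation from the MNV and BGU equations removes the quadratic terms:
-205.4 x + 78.6 y = 3141.05
-166.8 x − 100.6 y = 2814.42
Solving the 2×2 system: x ≈ -15.9, y ≈ -1.6 km.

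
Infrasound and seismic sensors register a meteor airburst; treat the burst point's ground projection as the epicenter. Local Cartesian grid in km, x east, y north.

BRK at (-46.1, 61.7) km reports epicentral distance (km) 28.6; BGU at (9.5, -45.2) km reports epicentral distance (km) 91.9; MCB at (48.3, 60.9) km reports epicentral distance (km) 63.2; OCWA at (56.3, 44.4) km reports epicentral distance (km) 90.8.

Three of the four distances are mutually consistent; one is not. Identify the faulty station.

MCB

Solve using three stations at a time. Using BRK, BGU, OCWA (subtract circle equations pairwise → linear system) gives (x, y) ≈ (-34.1, 35.7).
Distances from that point to each station vs reported:
  BRK: calculated 28.6 vs reported 28.6 → residual 0.0 km
  BGU: calculated 91.9 vs reported 91.9 → residual 0.0 km
  MCB: calculated 86.2 vs reported 63.2 → residual 23.0 km
  OCWA: calculated 90.8 vs reported 90.8 → residual 0.0 km
BRK, BGU, OCWA are mutually consistent (residuals ≈ 0); MCB is off by 23.0 km.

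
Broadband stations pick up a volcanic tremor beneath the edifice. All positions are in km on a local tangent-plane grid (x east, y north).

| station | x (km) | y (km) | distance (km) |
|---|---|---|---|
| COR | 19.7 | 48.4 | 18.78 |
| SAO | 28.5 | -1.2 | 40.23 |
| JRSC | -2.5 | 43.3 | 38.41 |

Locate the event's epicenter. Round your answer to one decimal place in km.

x ≈ 35.6 km, y ≈ 38.4 km

Circle about each station: (x − 19.7)² + (y − 48.4)² = 18.78²; (x − 28.5)² + (y + 1.2)² = 40.23²; (x + 2.5)² + (y − 43.3)² = 38.41².
Subtracting the COR equation from the SAO and JRSC equations removes the quadratic terms:
17.6 x − 99.2 y = -3182.72
-44.4 x − 10.2 y = -1972.15
Solving the 2×2 system: x ≈ 35.6, y ≈ 38.4 km.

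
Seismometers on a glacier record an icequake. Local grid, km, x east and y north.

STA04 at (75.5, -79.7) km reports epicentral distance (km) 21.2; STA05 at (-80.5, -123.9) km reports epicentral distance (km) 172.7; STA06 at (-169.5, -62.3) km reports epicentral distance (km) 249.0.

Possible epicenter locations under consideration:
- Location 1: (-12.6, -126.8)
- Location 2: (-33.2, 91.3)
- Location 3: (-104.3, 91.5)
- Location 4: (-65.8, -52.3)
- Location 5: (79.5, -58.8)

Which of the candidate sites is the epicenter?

Location 5

For each candidate, compare |candidate − station| to the reported distance:
Location 1: residuals STA04 78.7, STA05 104.7, STA06 79.4 → max 104.7 km
Location 2: residuals STA04 181.4, STA05 47.6, STA06 43.6 → max 181.4 km
Location 3: residuals STA04 227.1, STA05 44.0, STA06 82.0 → max 227.1 km
Location 4: residuals STA04 122.7, STA05 99.6, STA06 144.8 → max 144.8 km
Location 5: residuals STA04 0.1, STA05 0.0, STA06 0.0 → max 0.1 km
Only Location 5 has all residuals ≈ 0.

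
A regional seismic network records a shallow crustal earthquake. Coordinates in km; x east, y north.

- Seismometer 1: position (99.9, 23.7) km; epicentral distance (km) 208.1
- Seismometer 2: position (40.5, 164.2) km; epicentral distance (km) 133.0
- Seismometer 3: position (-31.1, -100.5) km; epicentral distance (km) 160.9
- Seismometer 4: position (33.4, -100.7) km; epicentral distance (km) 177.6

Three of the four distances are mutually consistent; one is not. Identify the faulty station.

Seismometer 1

Solve using three stations at a time. Using Seismometer 2, Seismometer 3, Seismometer 4 (subtract circle equations pairwise → linear system) gives (x, y) ≈ (-42.2, 60.0).
Distances from that point to each station vs reported:
  Seismometer 1: calculated 146.6 vs reported 208.1 → residual 61.5 km
  Seismometer 2: calculated 133.0 vs reported 133.0 → residual 0.0 km
  Seismometer 3: calculated 160.9 vs reported 160.9 → residual 0.0 km
  Seismometer 4: calculated 177.6 vs reported 177.6 → residual 0.0 km
Seismometer 2, Seismometer 3, Seismometer 4 are mutually consistent (residuals ≈ 0); Seismometer 1 is off by 61.5 km.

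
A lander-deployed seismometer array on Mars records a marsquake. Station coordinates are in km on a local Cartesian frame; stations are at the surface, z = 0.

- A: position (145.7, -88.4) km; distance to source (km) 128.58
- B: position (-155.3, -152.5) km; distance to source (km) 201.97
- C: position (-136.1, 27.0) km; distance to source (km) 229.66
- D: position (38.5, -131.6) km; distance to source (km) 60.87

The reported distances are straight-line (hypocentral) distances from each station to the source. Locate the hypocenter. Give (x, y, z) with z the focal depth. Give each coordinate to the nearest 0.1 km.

Each station gives a sphere (x−x_i)² + (y−y_i)² + z² = d_i² (stations at z=0).
Subtracting the A sphere from B and C: z² cancels, leaving linear equations in x and y:
-602.0 x − 128.2 y = -5927.77
-563.6 x + 230.8 y = -46001.74
Solving: x ≈ 34.402, y ≈ -115.306 km (keep extra digits for the depth step; rounded: 34.4, -115.3).
Then from the A sphere: z² = 128.58² − (x − 145.7)² − (y + 88.4)² with x = 34.402, y = -115.306, so z ≈ 58.495 ≈ 58.5 km.

x ≈ 34.4 km, y ≈ -115.3 km, depth ≈ 58.5 km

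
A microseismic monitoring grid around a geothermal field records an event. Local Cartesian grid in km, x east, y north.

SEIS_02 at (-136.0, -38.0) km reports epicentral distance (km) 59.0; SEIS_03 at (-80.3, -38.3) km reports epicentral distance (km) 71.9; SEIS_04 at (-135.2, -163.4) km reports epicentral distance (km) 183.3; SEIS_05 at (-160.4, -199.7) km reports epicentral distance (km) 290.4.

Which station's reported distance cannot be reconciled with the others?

SEIS_05

Solve using three stations at a time. Using SEIS_02, SEIS_03, SEIS_04 (subtract circle equations pairwise → linear system) gives (x, y) ≈ (-123.0, 19.5).
Distances from that point to each station vs reported:
  SEIS_02: calculated 58.9 vs reported 59.0 → residual 0.1 km
  SEIS_03: calculated 71.8 vs reported 71.9 → residual 0.1 km
  SEIS_04: calculated 183.3 vs reported 183.3 → residual 0.0 km
  SEIS_05: calculated 222.3 vs reported 290.4 → residual 68.1 km
SEIS_02, SEIS_03, SEIS_04 are mutually consistent (residuals ≈ 0); SEIS_05 is off by 68.1 km.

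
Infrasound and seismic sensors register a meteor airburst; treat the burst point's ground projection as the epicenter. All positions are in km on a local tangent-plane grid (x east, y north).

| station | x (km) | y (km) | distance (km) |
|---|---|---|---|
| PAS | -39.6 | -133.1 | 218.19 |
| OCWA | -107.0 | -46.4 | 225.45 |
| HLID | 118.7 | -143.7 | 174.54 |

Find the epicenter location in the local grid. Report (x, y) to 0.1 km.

x ≈ 105.0 km, y ≈ 30.3 km

Circle about each station: (x + 39.6)² + (y + 133.1)² = 218.19²; (x + 107.0)² + (y + 46.4)² = 225.45²; (x − 118.7)² + (y + 143.7)² = 174.54².
Subtracting pairs of circle equations eliminates x²+y² and gives linear equations (the radical axes):
-134.8 x + 173.4 y = -8902.64
316.6 x − 21.2 y = 32598.27
Solving the 2×2 system: x ≈ 105.0, y ≈ 30.3 km.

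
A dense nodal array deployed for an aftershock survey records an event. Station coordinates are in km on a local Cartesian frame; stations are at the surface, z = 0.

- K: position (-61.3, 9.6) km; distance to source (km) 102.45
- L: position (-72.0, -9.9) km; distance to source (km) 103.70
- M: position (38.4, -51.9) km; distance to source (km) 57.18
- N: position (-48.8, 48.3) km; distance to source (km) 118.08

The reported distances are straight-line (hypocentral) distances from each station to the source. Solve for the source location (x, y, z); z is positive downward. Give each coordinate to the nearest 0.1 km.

x ≈ 14.4 km, y ≈ -38.0 km, depth ≈ 50.0 km

Each station gives a sphere (x−x_i)² + (y−y_i)² + z² = d_i² (stations at z=0).
Subtracting the K sphere from L and M: z² cancels, leaving linear equations in x and y:
-21.4 x − 39.0 y = 1174.47
199.4 x − 123.0 y = 7544.77
Solving: x ≈ 14.390, y ≈ -38.011 km (keep extra digits for the depth step; rounded: 14.4, -38.0).
Then from the K sphere: z² = 102.45² − (x + 61.3)² − (y − 9.6)² with x = 14.390, y = -38.011, so z ≈ 50.002 ≈ 50.0 km.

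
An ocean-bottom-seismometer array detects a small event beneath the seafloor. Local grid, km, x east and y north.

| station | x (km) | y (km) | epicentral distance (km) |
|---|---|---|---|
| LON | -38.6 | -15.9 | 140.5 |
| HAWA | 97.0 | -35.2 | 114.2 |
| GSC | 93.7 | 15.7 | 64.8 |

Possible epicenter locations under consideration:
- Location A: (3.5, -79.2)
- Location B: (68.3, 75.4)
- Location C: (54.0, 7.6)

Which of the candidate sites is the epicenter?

For each candidate, compare |candidate − station| to the reported distance:
Location A: residuals LON 64.5, HAWA 10.9, GSC 66.1 → max 66.1 km
Location B: residuals LON 0.1, HAWA 0.1, GSC 0.1 → max 0.1 km
Location C: residuals LON 45.0, HAWA 53.5, GSC 24.3 → max 53.5 km
Only Location B has all residuals ≈ 0.

Location B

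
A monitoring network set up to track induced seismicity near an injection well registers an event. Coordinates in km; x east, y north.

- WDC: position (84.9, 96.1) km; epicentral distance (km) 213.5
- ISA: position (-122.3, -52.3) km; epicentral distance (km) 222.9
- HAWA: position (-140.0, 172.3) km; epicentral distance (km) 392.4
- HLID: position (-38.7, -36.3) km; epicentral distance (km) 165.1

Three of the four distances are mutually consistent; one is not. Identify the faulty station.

WDC

Solve using three stations at a time. Using ISA, HAWA, HLID (subtract circle equations pairwise → linear system) gives (x, y) ≈ (75.0, -155.9).
Distances from that point to each station vs reported:
  WDC: calculated 252.2 vs reported 213.5 → residual 38.7 km
  ISA: calculated 222.9 vs reported 222.9 → residual 0.0 km
  HAWA: calculated 392.4 vs reported 392.4 → residual 0.0 km
  HLID: calculated 165.0 vs reported 165.1 → residual 0.1 km
ISA, HAWA, HLID are mutually consistent (residuals ≈ 0); WDC is off by 38.7 km.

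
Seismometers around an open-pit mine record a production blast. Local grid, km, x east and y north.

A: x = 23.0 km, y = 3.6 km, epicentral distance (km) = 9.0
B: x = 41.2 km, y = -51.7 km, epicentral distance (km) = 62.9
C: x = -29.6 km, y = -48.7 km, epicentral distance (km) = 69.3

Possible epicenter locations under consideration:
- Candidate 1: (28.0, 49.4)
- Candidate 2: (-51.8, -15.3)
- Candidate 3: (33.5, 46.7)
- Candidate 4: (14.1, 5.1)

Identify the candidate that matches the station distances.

For each candidate, compare |candidate − station| to the reported distance:
Candidate 1: residuals A 37.1, B 39.1, C 44.5 → max 44.5 km
Candidate 2: residuals A 68.2, B 37.0, C 29.2 → max 68.2 km
Candidate 3: residuals A 35.4, B 35.8, C 45.1 → max 45.1 km
Candidate 4: residuals A 0.0, B 0.0, C 0.0 → max 0.0 km
Only Candidate 4 has all residuals ≈ 0.

Candidate 4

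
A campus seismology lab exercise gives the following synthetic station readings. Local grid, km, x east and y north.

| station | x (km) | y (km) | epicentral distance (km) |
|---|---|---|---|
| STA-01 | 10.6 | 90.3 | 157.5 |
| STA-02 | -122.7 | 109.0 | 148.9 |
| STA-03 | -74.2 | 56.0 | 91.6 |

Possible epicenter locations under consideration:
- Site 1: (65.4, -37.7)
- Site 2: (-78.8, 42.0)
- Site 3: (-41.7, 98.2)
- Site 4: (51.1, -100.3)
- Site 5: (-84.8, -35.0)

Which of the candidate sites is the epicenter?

For each candidate, compare |candidate − station| to the reported distance:
Site 1: residuals STA-01 18.3, STA-02 89.6, STA-03 76.5 → max 89.6 km
Site 2: residuals STA-01 55.9, STA-02 68.8, STA-03 76.9 → max 76.9 km
Site 3: residuals STA-01 104.6, STA-02 67.2, STA-03 38.3 → max 104.6 km
Site 4: residuals STA-01 37.4, STA-02 123.2, STA-03 108.7 → max 123.2 km
Site 5: residuals STA-01 0.0, STA-02 0.0, STA-03 0.0 → max 0.0 km
Only Site 5 has all residuals ≈ 0.

Site 5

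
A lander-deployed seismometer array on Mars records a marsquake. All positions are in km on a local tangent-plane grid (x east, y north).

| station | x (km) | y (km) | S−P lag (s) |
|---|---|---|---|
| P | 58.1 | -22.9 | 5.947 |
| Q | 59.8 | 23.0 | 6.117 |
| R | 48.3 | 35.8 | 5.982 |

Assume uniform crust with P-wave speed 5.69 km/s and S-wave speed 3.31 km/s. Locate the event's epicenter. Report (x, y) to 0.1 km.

x ≈ 17.1 km, y ≈ 0.2 km

Distance from S−P lag: d = Δt · v_P v_S / (v_P − v_S) = Δt · (5.69·3.31)/(5.69−3.31) ≈ 7.9134·Δt.
So d_P = 47.06, d_Q = 48.41, d_R = 47.34 km.
Circle about each station: (x − 58.1)² + (y + 22.9)² = 47.06²; (x − 59.8)² + (y − 23.0)² = 48.41²; (x − 48.3)² + (y − 35.8)² = 47.34².
Subtracting the P equation from the Q and R equations removes the quadratic terms:
3.4 x + 91.8 y = 76.14
-19.6 x + 117.4 y = -311.92
Solving the 2×2 system: x ≈ 17.1, y ≈ 0.2 km.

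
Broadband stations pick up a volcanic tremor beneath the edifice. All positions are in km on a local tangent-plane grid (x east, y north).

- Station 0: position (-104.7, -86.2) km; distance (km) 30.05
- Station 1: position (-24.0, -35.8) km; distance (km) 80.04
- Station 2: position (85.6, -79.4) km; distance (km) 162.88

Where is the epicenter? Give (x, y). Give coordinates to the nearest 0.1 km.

Circle about each station: (x + 104.7)² + (y + 86.2)² = 30.05²; (x + 24.0)² + (y + 35.8)² = 80.04²; (x − 85.6)² + (y + 79.4)² = 162.88².
Subtracting the Station 0 equation from the Station 1 and Station 2 equations removes the quadratic terms:
161.4 x + 100.8 y = -22038.29
380.6 x + 13.6 y = -30387.70
Solving the 2×2 system: x ≈ -76.4, y ≈ -96.3 km.
Check against Station 0 (with the unrounded x, y): √((x + 104.7)²+(y + 86.2)²) = 30.05 ≈ 30.05 km. ✓

x ≈ -76.4 km, y ≈ -96.3 km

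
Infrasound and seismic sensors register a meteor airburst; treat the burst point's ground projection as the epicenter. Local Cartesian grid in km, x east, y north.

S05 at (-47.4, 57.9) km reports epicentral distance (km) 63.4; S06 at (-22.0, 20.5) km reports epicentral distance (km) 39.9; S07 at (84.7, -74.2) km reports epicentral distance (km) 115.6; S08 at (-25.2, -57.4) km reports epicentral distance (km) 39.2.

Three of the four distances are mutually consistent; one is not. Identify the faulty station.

S05

Solve using three stations at a time. Using S06, S07, S08 (subtract circle equations pairwise → linear system) gives (x, y) ≈ (-16.9, -19.1).
Distances from that point to each station vs reported:
  S05: calculated 82.8 vs reported 63.4 → residual 19.4 km
  S06: calculated 39.9 vs reported 39.9 → residual 0.0 km
  S07: calculated 115.6 vs reported 115.6 → residual 0.0 km
  S08: calculated 39.2 vs reported 39.2 → residual 0.0 km
S06, S07, S08 are mutually consistent (residuals ≈ 0); S05 is off by 19.4 km.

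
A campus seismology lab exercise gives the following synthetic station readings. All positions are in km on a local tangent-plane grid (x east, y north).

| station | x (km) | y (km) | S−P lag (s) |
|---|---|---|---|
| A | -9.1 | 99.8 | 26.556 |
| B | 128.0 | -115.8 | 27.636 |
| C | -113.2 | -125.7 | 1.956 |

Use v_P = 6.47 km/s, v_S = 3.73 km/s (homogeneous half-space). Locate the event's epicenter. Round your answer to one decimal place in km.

Distance from S−P lag: d = Δt · v_P v_S / (v_P − v_S) = Δt · (6.47·3.73)/(6.47−3.73) ≈ 8.8077·Δt.
So d_A = 233.90, d_B = 243.41, d_C = 17.23 km.
Circle about each station: (x + 9.1)² + (y − 99.8)² = 233.90²; (x − 128.0)² + (y + 115.8)² = 243.41²; (x + 113.2)² + (y + 125.7)² = 17.23².
Subtracting the A equation from the B and C equations removes the quadratic terms:
274.2 x − 431.2 y = 15211.57
-208.2 x − 451.0 y = 72984.22
Solving the 2×2 system: x ≈ -115.3, y ≈ -108.6 km.

x ≈ -115.3 km, y ≈ -108.6 km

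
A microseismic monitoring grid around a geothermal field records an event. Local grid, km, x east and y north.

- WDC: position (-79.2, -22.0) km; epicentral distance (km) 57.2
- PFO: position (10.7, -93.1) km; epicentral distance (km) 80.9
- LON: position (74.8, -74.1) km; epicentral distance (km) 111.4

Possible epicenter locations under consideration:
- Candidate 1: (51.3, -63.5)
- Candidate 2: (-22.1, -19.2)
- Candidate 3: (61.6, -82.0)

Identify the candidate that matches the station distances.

Candidate 2

For each candidate, compare |candidate − station| to the reported distance:
Candidate 1: residuals WDC 79.7, PFO 30.7, LON 85.6 → max 85.6 km
Candidate 2: residuals WDC 0.0, PFO 0.0, LON 0.0 → max 0.0 km
Candidate 3: residuals WDC 95.9, PFO 28.8, LON 96.0 → max 96.0 km
Only Candidate 2 has all residuals ≈ 0.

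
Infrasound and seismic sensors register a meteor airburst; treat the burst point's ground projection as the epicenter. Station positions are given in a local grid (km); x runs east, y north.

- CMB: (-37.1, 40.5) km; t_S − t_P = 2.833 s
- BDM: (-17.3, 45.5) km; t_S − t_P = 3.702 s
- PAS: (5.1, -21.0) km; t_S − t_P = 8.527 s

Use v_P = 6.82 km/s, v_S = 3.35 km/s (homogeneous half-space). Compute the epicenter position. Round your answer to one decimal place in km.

Distance from S−P lag: d = Δt · v_P v_S / (v_P − v_S) = Δt · (6.82·3.35)/(6.82−3.35) ≈ 6.5841·Δt.
So d_CMB = 18.65, d_BDM = 24.37, d_PAS = 56.14 km.
Circle about each station: (x + 37.1)² + (y − 40.5)² = 18.65²; (x + 17.3)² + (y − 45.5)² = 24.37²; (x − 5.1)² + (y + 21.0)² = 56.14².
Subtracting pairs of circle equations eliminates x²+y² and gives linear equations (the radical axes):
39.6 x + 10.0 y = -893.19
84.4 x − 123.0 y = -5353.53
Solving the 2×2 system: x ≈ -28.6, y ≈ 23.9 km.

(-28.6, 23.9)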